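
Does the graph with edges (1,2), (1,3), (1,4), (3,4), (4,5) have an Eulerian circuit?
No (4 vertices have odd degree: {1, 2, 4, 5}; Eulerian circuit requires 0)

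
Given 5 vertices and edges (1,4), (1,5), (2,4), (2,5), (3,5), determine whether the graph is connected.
Yes (BFS from 1 visits [1, 4, 5, 2, 3] — all 5 vertices reached)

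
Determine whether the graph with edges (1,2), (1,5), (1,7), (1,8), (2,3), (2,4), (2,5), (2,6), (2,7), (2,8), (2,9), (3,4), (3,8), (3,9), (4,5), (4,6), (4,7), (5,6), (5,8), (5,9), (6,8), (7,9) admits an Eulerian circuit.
No (2 vertices have odd degree: {4, 8}; Eulerian circuit requires 0)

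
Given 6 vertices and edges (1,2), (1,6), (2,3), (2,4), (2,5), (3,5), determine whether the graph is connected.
Yes (BFS from 1 visits [1, 2, 6, 3, 4, 5] — all 6 vertices reached)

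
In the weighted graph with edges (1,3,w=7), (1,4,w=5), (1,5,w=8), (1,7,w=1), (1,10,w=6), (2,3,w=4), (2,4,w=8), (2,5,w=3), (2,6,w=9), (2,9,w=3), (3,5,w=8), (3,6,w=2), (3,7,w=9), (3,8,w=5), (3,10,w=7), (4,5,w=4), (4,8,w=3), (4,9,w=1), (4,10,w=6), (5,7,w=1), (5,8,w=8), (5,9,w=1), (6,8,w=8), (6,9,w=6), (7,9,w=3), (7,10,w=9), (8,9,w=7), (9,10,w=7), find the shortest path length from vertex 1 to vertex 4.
4 (path: 1 -> 7 -> 5 -> 9 -> 4; weights 1 + 1 + 1 + 1 = 4)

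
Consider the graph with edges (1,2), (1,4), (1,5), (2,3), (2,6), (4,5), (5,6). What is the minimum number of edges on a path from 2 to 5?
2 (path: 2 -> 1 -> 5, 2 edges)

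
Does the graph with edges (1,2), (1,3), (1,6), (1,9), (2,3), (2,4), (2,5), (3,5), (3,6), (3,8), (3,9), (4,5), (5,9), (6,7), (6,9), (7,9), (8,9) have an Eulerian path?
Yes — and in fact it has an Eulerian circuit (the graph is connected and all 9 vertices have even degree)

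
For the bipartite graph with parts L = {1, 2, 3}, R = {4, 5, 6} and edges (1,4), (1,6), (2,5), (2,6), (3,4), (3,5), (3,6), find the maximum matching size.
3 (matching: (1,6), (2,5), (3,4); upper bound min(|L|,|R|) = min(3,3) = 3)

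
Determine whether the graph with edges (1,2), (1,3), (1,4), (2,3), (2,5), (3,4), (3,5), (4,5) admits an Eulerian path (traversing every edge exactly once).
No (4 vertices have odd degree: {1, 2, 4, 5}; Eulerian path requires 0 or 2)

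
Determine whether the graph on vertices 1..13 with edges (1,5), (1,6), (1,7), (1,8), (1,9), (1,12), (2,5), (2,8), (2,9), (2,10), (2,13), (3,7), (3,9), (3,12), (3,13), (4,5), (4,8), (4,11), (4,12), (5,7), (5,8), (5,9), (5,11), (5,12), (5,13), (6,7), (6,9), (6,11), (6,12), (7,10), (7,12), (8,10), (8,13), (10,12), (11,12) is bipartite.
No (odd cycle of length 3: 5 -> 1 -> 12 -> 5)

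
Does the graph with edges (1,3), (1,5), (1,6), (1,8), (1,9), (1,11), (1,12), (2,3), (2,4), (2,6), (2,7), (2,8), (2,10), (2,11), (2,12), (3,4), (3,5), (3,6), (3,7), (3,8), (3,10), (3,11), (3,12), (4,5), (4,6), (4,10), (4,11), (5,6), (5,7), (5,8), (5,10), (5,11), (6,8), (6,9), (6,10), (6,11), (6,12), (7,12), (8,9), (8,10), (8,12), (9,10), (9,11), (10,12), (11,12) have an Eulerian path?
Yes (the graph is connected and exactly 2 vertices have odd degree: {1, 9}; any Eulerian path must start and end at those)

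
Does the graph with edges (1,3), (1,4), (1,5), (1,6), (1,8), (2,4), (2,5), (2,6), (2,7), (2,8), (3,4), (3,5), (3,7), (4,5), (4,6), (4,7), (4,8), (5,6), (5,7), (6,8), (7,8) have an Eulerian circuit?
No (6 vertices have odd degree: {1, 2, 4, 6, 7, 8}; Eulerian circuit requires 0)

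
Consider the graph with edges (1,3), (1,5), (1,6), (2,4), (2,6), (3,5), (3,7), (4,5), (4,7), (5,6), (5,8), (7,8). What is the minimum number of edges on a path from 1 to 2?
2 (path: 1 -> 6 -> 2, 2 edges)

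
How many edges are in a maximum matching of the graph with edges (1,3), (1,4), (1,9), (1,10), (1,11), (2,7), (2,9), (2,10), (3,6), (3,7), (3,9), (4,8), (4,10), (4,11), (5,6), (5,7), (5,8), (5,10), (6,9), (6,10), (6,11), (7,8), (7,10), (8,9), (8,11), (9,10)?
5 (matching: (1,9), (3,7), (4,11), (5,8), (6,10); upper bound floor(n/2) = floor(11/2) = 5)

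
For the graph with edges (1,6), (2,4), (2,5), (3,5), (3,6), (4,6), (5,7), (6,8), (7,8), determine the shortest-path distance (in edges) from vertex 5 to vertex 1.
3 (path: 5 -> 3 -> 6 -> 1, 3 edges)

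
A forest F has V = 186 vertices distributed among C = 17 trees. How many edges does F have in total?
169 (Each of the 17 component trees on V_i vertices has V_i - 1 edges; summing gives V - C = 186 - 17 = 169)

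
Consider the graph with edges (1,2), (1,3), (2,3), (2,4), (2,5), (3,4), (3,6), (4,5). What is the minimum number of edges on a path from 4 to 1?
2 (path: 4 -> 3 -> 1, 2 edges)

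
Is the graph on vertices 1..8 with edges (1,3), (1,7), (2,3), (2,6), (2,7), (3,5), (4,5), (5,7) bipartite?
Yes. Partition: {1, 2, 5, 8}, {3, 4, 6, 7}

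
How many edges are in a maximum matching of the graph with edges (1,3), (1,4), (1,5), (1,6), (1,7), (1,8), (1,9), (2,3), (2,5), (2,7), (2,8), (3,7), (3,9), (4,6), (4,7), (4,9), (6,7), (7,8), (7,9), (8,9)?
4 (matching: (1,9), (2,8), (3,7), (4,6); upper bound floor(n/2) = floor(9/2) = 4)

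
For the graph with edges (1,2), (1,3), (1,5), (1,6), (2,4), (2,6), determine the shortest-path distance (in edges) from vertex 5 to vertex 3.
2 (path: 5 -> 1 -> 3, 2 edges)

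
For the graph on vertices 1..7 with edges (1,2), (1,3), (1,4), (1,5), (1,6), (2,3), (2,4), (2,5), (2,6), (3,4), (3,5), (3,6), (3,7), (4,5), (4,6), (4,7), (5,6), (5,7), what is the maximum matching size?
3 (matching: (1,6), (2,4), (5,7); upper bound floor(n/2) = floor(7/2) = 3)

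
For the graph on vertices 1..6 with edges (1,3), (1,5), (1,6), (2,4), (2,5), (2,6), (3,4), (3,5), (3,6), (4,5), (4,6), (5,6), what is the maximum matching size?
3 (matching: (1,6), (2,5), (3,4); upper bound floor(n/2) = floor(6/2) = 3)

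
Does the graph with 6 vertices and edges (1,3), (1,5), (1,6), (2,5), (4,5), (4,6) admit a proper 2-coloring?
Yes. Partition: {1, 2, 4}, {3, 5, 6}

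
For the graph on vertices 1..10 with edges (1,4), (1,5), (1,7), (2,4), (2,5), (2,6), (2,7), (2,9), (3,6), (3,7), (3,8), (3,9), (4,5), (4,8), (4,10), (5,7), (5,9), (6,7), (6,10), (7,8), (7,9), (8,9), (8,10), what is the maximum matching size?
5 (matching: (1,7), (2,5), (3,6), (4,10), (8,9); upper bound floor(n/2) = floor(10/2) = 5)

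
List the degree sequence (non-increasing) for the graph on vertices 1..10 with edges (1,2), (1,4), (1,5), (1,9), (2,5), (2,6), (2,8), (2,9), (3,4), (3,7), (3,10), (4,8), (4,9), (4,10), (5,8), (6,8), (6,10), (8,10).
[5, 5, 5, 4, 4, 3, 3, 3, 3, 1] (degrees: deg(1)=4, deg(2)=5, deg(3)=3, deg(4)=5, deg(5)=3, deg(6)=3, deg(7)=1, deg(8)=5, deg(9)=3, deg(10)=4)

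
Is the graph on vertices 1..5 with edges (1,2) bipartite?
Yes. Partition: {1, 3, 4, 5}, {2}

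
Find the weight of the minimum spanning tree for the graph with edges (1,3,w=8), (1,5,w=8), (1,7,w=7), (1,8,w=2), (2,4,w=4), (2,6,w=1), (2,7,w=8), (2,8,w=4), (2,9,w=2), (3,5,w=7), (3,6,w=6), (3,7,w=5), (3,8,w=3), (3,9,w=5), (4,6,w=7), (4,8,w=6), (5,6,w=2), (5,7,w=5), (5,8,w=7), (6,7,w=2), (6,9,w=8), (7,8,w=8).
20 (MST edges: (1,8,w=2), (2,4,w=4), (2,6,w=1), (2,8,w=4), (2,9,w=2), (3,8,w=3), (5,6,w=2), (6,7,w=2); sum of weights 2 + 4 + 1 + 4 + 2 + 3 + 2 + 2 = 20)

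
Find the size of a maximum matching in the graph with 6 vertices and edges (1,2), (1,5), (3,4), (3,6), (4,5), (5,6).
3 (matching: (1,2), (3,4), (5,6); upper bound floor(n/2) = floor(6/2) = 3)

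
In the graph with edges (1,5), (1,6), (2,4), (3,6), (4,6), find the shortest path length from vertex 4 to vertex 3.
2 (path: 4 -> 6 -> 3, 2 edges)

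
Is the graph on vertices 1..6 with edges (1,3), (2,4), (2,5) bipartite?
Yes. Partition: {1, 2, 6}, {3, 4, 5}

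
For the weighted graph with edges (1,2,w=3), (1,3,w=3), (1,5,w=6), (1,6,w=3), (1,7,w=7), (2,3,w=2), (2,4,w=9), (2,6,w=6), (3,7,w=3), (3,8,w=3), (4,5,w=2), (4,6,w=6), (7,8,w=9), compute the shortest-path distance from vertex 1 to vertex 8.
6 (path: 1 -> 3 -> 8; weights 3 + 3 = 6)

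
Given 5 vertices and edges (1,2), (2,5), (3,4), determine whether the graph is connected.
No, it has 2 components: {1, 2, 5}, {3, 4}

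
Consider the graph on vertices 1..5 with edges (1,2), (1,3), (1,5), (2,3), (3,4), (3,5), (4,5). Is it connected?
Yes (BFS from 1 visits [1, 2, 3, 5, 4] — all 5 vertices reached)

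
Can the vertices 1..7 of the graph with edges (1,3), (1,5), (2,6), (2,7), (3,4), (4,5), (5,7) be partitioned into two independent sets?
Yes. Partition: {1, 4, 6, 7}, {2, 3, 5}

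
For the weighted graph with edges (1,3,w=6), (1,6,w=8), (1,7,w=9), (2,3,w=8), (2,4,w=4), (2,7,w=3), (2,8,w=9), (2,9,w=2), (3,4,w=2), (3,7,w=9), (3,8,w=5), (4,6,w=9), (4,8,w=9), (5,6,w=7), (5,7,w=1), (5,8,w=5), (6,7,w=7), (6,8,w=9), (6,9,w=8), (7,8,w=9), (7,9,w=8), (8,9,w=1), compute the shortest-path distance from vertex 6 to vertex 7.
7 (path: 6 -> 7; weights 7 = 7)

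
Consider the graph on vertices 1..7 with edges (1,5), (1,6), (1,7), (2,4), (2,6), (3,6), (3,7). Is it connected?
Yes (BFS from 1 visits [1, 5, 6, 7, 2, 3, 4] — all 7 vertices reached)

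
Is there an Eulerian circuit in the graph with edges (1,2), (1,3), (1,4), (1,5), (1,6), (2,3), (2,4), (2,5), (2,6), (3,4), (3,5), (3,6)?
No (6 vertices have odd degree: {1, 2, 3, 4, 5, 6}; Eulerian circuit requires 0)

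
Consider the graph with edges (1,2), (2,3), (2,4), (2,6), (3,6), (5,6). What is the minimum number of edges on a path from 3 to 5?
2 (path: 3 -> 6 -> 5, 2 edges)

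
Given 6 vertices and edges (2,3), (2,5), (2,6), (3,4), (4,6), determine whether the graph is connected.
No, it has 2 components: {1}, {2, 3, 4, 5, 6}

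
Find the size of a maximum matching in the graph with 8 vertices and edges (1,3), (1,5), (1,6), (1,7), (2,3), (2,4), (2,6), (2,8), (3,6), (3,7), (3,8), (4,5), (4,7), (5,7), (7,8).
4 (matching: (1,6), (2,3), (4,5), (7,8); upper bound floor(n/2) = floor(8/2) = 4)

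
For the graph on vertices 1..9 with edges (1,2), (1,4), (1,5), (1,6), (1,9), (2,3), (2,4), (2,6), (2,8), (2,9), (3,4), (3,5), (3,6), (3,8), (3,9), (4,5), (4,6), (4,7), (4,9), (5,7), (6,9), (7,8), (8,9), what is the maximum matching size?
4 (matching: (1,6), (3,5), (4,9), (7,8); upper bound floor(n/2) = floor(9/2) = 4)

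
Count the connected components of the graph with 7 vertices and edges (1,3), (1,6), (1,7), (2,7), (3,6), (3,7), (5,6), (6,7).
2 (components: {1, 2, 3, 5, 6, 7}, {4})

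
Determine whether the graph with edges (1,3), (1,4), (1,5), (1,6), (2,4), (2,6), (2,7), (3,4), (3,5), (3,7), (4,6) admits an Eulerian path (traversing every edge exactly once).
Yes (the graph is connected and exactly 2 vertices have odd degree: {2, 6}; any Eulerian path must start and end at those)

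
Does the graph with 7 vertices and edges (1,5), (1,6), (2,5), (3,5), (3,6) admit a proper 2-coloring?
Yes. Partition: {1, 2, 3, 4, 7}, {5, 6}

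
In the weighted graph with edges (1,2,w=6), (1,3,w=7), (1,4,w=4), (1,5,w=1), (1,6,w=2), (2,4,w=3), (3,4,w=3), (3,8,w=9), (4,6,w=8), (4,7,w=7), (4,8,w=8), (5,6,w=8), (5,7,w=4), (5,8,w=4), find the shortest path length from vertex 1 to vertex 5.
1 (path: 1 -> 5; weights 1 = 1)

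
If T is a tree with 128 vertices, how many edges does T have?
127 (A tree on V vertices has V - 1 edges, so 128 - 1 = 127)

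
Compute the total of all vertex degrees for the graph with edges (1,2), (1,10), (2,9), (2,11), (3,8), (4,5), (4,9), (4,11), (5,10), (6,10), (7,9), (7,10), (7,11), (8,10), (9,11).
30 (handshake: sum of degrees = 2|E| = 2 x 15 = 30)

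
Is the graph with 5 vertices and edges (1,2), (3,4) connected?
No, it has 3 components: {1, 2}, {3, 4}, {5}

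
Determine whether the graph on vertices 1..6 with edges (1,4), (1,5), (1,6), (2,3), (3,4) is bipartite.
Yes. Partition: {1, 3}, {2, 4, 5, 6}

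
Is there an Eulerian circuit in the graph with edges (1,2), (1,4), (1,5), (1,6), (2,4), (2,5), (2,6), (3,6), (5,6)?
No (2 vertices have odd degree: {3, 5}; Eulerian circuit requires 0)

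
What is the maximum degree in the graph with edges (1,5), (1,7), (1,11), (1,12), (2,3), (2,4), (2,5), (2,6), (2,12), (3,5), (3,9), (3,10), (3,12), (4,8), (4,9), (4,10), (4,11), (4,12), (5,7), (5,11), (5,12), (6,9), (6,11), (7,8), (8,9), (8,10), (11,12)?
6 (attained at vertices 4, 5, 12)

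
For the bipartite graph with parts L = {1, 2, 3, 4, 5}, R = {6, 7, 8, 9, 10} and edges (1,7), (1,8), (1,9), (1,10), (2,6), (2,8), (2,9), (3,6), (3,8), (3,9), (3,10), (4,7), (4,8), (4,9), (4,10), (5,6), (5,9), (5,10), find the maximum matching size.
5 (matching: (1,10), (2,9), (3,8), (4,7), (5,6); upper bound min(|L|,|R|) = min(5,5) = 5)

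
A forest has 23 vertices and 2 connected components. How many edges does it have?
21 (Each of the 2 component trees on V_i vertices has V_i - 1 edges; summing gives V - C = 23 - 2 = 21)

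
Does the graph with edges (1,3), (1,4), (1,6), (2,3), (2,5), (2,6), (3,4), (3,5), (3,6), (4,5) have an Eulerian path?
No (6 vertices have odd degree: {1, 2, 3, 4, 5, 6}; Eulerian path requires 0 or 2)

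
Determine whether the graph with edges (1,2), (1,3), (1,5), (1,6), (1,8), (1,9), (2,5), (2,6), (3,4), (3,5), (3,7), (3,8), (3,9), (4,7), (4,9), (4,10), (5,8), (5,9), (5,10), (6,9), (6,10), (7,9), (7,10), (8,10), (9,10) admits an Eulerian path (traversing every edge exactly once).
Yes (the graph is connected and exactly 2 vertices have odd degree: {2, 9}; any Eulerian path must start and end at those)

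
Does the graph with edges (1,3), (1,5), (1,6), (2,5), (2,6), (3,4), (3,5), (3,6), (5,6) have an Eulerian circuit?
No (2 vertices have odd degree: {1, 4}; Eulerian circuit requires 0)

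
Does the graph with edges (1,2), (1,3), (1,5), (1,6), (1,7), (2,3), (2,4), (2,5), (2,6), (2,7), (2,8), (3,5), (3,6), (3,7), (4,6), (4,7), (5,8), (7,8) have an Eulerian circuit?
No (6 vertices have odd degree: {1, 2, 3, 4, 7, 8}; Eulerian circuit requires 0)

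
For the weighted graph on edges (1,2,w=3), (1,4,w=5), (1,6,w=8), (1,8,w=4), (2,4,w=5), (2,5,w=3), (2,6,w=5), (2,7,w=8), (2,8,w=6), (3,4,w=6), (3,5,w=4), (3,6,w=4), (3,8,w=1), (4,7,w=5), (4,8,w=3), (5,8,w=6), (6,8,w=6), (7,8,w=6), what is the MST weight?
23 (MST edges: (1,2,w=3), (1,8,w=4), (2,5,w=3), (3,6,w=4), (3,8,w=1), (4,7,w=5), (4,8,w=3); sum of weights 3 + 4 + 3 + 4 + 1 + 5 + 3 = 23)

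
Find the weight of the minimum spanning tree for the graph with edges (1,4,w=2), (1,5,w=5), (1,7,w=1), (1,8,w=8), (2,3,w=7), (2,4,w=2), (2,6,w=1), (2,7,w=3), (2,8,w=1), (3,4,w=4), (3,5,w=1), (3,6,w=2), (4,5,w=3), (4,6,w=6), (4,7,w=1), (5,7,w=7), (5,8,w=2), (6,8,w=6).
9 (MST edges: (1,7,w=1), (2,4,w=2), (2,6,w=1), (2,8,w=1), (3,5,w=1), (3,6,w=2), (4,7,w=1); sum of weights 1 + 2 + 1 + 1 + 1 + 2 + 1 = 9)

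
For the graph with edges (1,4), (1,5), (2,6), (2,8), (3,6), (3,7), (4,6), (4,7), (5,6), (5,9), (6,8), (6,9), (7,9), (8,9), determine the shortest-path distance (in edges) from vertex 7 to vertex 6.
2 (path: 7 -> 3 -> 6, 2 edges)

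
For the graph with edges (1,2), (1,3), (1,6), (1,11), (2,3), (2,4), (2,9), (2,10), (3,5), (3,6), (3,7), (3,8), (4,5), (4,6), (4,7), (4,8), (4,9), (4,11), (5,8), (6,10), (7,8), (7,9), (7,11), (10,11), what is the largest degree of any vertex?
7 (attained at vertex 4)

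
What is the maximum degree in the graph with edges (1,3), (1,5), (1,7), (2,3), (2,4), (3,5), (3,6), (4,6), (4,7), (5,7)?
4 (attained at vertex 3)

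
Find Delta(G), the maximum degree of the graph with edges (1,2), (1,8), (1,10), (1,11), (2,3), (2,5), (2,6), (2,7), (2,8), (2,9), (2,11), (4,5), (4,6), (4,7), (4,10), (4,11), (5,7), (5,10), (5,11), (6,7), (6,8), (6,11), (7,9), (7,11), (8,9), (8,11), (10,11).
8 (attained at vertices 2, 11)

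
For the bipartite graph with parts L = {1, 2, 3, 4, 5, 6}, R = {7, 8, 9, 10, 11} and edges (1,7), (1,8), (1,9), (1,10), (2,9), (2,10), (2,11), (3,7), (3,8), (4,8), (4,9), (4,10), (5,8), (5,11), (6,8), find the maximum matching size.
5 (matching: (1,10), (2,11), (3,7), (4,9), (5,8); upper bound min(|L|,|R|) = min(6,5) = 5)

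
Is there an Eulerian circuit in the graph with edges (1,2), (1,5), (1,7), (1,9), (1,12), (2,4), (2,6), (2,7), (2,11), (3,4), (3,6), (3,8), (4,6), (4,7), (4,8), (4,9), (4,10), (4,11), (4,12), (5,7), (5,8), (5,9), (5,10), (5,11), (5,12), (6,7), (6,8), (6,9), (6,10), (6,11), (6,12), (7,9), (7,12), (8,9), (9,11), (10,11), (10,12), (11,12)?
No (12 vertices have odd degree: {1, 2, 3, 4, 5, 6, 7, 8, 9, 10, 11, 12}; Eulerian circuit requires 0)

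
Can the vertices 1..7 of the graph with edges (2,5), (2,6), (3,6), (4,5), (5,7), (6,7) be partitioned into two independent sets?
Yes. Partition: {1, 2, 3, 4, 7}, {5, 6}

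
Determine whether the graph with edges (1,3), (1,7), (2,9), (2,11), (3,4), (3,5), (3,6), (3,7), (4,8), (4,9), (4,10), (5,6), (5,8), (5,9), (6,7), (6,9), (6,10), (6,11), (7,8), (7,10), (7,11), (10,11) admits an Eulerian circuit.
No (2 vertices have odd degree: {3, 8}; Eulerian circuit requires 0)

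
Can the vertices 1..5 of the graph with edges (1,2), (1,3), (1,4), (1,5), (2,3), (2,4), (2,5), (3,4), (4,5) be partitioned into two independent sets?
No (odd cycle of length 3: 4 -> 1 -> 5 -> 4)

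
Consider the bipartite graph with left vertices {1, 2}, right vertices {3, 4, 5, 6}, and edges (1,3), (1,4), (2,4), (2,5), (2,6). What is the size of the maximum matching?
2 (matching: (1,4), (2,6); upper bound min(|L|,|R|) = min(2,4) = 2)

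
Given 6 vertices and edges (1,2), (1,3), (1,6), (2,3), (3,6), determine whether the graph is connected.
No, it has 3 components: {1, 2, 3, 6}, {4}, {5}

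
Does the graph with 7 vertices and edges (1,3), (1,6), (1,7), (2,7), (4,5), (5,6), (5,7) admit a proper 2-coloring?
Yes. Partition: {1, 2, 5}, {3, 4, 6, 7}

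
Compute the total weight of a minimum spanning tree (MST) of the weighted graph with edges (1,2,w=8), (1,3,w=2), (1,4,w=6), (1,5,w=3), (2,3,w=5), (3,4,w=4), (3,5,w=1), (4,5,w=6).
12 (MST edges: (1,3,w=2), (2,3,w=5), (3,4,w=4), (3,5,w=1); sum of weights 2 + 5 + 4 + 1 = 12)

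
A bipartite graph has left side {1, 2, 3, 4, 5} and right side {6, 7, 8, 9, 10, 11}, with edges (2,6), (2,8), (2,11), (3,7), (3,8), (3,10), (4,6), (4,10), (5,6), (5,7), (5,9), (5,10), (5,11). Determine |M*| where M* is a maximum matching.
4 (matching: (2,11), (3,8), (4,10), (5,9); upper bound min(|L|,|R|) = min(5,6) = 5)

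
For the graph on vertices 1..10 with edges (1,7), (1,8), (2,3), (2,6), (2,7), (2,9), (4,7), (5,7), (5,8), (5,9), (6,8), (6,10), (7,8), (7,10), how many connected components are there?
1 (components: {1, 2, 3, 4, 5, 6, 7, 8, 9, 10})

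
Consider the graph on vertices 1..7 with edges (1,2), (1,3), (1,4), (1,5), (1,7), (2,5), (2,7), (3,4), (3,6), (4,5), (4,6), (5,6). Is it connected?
Yes (BFS from 1 visits [1, 2, 3, 4, 5, 7, 6] — all 7 vertices reached)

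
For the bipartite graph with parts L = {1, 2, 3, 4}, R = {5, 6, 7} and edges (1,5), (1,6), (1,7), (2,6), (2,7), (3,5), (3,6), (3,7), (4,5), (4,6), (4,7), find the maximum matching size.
3 (matching: (1,7), (2,6), (3,5); upper bound min(|L|,|R|) = min(4,3) = 3)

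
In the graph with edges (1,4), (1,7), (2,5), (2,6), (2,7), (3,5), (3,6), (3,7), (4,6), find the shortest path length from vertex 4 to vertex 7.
2 (path: 4 -> 1 -> 7, 2 edges)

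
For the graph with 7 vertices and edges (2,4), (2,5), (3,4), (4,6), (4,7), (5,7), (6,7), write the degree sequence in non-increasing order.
[4, 3, 2, 2, 2, 1, 0] (degrees: deg(1)=0, deg(2)=2, deg(3)=1, deg(4)=4, deg(5)=2, deg(6)=2, deg(7)=3)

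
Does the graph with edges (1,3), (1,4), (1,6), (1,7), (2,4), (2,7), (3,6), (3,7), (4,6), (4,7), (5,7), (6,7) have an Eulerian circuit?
No (2 vertices have odd degree: {3, 5}; Eulerian circuit requires 0)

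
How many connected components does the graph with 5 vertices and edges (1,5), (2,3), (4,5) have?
2 (components: {1, 4, 5}, {2, 3})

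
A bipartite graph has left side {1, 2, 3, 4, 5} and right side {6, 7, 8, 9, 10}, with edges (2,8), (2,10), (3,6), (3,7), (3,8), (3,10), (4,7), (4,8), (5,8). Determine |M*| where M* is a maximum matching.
4 (matching: (2,10), (3,6), (4,7), (5,8); upper bound min(|L|,|R|) = min(5,5) = 5)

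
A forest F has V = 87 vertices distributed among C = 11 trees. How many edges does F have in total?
76 (Each of the 11 component trees on V_i vertices has V_i - 1 edges; summing gives V - C = 87 - 11 = 76)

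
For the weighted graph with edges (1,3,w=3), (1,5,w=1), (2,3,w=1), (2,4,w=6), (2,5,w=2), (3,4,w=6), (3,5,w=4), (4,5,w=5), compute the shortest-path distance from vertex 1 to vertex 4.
6 (path: 1 -> 5 -> 4; weights 1 + 5 = 6)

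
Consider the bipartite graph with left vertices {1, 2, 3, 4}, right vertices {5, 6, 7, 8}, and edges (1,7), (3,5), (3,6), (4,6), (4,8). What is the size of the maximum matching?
3 (matching: (1,7), (3,6), (4,8); upper bound min(|L|,|R|) = min(4,4) = 4)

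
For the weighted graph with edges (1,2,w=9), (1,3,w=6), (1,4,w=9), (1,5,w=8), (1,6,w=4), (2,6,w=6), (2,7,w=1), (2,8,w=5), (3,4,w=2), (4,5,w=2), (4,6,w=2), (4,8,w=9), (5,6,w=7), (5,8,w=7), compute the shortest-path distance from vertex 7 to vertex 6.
7 (path: 7 -> 2 -> 6; weights 1 + 6 = 7)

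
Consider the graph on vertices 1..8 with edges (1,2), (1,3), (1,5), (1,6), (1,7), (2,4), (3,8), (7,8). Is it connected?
Yes (BFS from 1 visits [1, 2, 3, 5, 6, 7, 4, 8] — all 8 vertices reached)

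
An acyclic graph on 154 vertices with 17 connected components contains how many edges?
137 (Each of the 17 component trees on V_i vertices has V_i - 1 edges; summing gives V - C = 154 - 17 = 137)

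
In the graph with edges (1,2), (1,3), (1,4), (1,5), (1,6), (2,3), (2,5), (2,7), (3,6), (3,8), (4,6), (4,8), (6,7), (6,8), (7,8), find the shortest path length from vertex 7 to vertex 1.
2 (path: 7 -> 2 -> 1, 2 edges)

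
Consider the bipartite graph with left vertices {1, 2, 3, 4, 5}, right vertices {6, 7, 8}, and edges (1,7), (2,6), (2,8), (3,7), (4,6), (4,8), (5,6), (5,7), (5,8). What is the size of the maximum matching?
3 (matching: (1,7), (2,8), (4,6); upper bound min(|L|,|R|) = min(5,3) = 3)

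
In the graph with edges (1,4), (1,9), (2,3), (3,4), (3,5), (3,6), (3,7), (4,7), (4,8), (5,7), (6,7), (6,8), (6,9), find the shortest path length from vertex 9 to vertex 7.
2 (path: 9 -> 6 -> 7, 2 edges)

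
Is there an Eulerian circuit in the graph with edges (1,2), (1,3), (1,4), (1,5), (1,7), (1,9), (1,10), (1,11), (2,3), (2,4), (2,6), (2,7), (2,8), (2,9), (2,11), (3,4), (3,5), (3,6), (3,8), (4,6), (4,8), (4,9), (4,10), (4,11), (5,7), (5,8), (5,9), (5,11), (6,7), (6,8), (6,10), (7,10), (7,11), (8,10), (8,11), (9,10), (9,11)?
No (2 vertices have odd degree: {8, 11}; Eulerian circuit requires 0)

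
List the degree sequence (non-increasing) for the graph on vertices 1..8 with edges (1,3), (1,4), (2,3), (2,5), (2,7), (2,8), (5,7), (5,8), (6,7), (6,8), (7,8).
[4, 4, 4, 3, 2, 2, 2, 1] (degrees: deg(1)=2, deg(2)=4, deg(3)=2, deg(4)=1, deg(5)=3, deg(6)=2, deg(7)=4, deg(8)=4)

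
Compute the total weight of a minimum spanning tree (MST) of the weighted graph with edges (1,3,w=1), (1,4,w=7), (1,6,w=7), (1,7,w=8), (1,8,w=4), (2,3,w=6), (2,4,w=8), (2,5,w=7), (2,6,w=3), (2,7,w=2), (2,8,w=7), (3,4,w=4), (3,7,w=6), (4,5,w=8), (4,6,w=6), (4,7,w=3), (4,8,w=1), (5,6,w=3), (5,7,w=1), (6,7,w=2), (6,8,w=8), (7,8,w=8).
14 (MST edges: (1,3,w=1), (1,8,w=4), (2,7,w=2), (4,7,w=3), (4,8,w=1), (5,7,w=1), (6,7,w=2); sum of weights 1 + 4 + 2 + 3 + 1 + 1 + 2 = 14)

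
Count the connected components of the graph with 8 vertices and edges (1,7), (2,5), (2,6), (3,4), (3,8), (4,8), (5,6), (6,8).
2 (components: {1, 7}, {2, 3, 4, 5, 6, 8})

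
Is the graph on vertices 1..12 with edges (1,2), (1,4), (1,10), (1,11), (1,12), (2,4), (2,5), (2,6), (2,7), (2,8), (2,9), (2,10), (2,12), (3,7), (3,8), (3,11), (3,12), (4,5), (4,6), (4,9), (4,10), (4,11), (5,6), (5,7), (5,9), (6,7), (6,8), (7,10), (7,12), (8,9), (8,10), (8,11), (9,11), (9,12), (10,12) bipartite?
No (odd cycle of length 3: 12 -> 1 -> 2 -> 12)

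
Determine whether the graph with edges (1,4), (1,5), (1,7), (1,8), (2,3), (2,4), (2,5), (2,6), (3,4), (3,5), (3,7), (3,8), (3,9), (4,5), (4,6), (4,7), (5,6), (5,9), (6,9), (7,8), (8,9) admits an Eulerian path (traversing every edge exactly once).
Yes — and in fact it has an Eulerian circuit (the graph is connected and all 9 vertices have even degree)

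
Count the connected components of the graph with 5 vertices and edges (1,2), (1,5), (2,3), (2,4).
1 (components: {1, 2, 3, 4, 5})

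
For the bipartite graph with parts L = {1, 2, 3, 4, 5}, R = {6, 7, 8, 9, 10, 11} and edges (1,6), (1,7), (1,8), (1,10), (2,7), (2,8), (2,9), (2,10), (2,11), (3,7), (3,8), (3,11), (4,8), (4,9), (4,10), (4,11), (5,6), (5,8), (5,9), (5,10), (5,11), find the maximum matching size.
5 (matching: (1,10), (2,11), (3,7), (4,9), (5,8); upper bound min(|L|,|R|) = min(5,6) = 5)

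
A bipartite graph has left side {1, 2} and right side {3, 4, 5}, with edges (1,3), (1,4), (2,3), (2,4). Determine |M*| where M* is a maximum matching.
2 (matching: (1,4), (2,3); upper bound min(|L|,|R|) = min(2,3) = 2)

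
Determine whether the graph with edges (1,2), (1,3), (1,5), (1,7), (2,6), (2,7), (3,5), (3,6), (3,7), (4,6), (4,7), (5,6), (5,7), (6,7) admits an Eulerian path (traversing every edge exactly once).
Yes (the graph is connected and exactly 2 vertices have odd degree: {2, 6}; any Eulerian path must start and end at those)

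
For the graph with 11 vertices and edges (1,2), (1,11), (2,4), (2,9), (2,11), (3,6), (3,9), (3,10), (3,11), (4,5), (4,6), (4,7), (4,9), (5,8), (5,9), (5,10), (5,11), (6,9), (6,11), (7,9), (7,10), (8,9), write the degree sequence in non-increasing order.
[7, 5, 5, 5, 4, 4, 4, 3, 3, 2, 2] (degrees: deg(1)=2, deg(2)=4, deg(3)=4, deg(4)=5, deg(5)=5, deg(6)=4, deg(7)=3, deg(8)=2, deg(9)=7, deg(10)=3, deg(11)=5)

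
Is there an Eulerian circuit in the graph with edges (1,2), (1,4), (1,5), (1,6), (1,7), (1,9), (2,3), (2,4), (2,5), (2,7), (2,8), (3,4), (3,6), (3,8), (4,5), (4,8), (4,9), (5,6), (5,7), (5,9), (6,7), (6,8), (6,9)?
Yes (the graph is connected and all 9 vertices have even degree)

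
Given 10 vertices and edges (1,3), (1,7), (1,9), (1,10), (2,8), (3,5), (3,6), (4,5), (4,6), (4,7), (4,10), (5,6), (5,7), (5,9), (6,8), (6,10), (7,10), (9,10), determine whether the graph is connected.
Yes (BFS from 1 visits [1, 3, 7, 9, 10, 5, 6, 4, 8, 2] — all 10 vertices reached)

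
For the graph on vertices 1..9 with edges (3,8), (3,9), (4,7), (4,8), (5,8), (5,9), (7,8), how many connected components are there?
4 (components: {1}, {2}, {3, 4, 5, 7, 8, 9}, {6})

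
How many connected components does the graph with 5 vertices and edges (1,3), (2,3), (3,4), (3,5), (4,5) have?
1 (components: {1, 2, 3, 4, 5})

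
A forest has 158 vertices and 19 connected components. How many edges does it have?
139 (Each of the 19 component trees on V_i vertices has V_i - 1 edges; summing gives V - C = 158 - 19 = 139)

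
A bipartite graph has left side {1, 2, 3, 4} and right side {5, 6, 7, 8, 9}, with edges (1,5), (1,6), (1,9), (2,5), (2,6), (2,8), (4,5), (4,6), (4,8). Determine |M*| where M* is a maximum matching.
3 (matching: (1,9), (2,8), (4,6); upper bound min(|L|,|R|) = min(4,5) = 4)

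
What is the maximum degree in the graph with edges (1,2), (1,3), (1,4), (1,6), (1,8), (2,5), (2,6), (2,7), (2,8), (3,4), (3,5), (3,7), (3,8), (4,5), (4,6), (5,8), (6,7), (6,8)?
5 (attained at vertices 1, 2, 3, 6, 8)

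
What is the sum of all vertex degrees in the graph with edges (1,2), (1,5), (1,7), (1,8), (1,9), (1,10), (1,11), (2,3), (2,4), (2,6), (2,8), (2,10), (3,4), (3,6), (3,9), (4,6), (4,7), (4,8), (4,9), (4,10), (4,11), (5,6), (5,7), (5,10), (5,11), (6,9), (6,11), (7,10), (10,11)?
58 (handshake: sum of degrees = 2|E| = 2 x 29 = 58)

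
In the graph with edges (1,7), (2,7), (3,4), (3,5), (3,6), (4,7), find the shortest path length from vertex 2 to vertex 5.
4 (path: 2 -> 7 -> 4 -> 3 -> 5, 4 edges)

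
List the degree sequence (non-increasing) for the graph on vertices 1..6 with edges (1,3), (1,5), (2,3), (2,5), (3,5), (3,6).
[4, 3, 2, 2, 1, 0] (degrees: deg(1)=2, deg(2)=2, deg(3)=4, deg(4)=0, deg(5)=3, deg(6)=1)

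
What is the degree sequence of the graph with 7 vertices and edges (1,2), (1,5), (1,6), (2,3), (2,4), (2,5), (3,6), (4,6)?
[4, 3, 3, 2, 2, 2, 0] (degrees: deg(1)=3, deg(2)=4, deg(3)=2, deg(4)=2, deg(5)=2, deg(6)=3, deg(7)=0)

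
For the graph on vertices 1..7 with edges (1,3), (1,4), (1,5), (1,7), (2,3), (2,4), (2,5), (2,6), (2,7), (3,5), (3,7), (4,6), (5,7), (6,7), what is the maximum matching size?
3 (matching: (1,5), (2,7), (4,6); upper bound floor(n/2) = floor(7/2) = 3)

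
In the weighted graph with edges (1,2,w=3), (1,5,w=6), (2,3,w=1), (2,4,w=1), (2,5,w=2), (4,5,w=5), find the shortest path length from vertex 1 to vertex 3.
4 (path: 1 -> 2 -> 3; weights 3 + 1 = 4)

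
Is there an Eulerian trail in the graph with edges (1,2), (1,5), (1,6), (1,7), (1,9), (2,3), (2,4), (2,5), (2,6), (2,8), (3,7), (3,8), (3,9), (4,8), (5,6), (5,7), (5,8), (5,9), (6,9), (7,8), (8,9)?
Yes (the graph is connected and exactly 2 vertices have odd degree: {1, 9}; any Eulerian path must start and end at those)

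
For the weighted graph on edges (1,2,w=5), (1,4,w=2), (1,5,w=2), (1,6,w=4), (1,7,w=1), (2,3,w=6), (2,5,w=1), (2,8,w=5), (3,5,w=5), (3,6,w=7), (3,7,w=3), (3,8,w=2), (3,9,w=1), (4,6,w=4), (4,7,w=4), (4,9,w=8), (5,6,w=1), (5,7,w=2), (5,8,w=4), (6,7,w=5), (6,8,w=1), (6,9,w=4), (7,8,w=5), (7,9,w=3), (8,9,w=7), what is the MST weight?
11 (MST edges: (1,4,w=2), (1,5,w=2), (1,7,w=1), (2,5,w=1), (3,8,w=2), (3,9,w=1), (5,6,w=1), (6,8,w=1); sum of weights 2 + 2 + 1 + 1 + 2 + 1 + 1 + 1 = 11)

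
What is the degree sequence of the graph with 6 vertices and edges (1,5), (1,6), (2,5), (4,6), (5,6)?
[3, 3, 2, 1, 1, 0] (degrees: deg(1)=2, deg(2)=1, deg(3)=0, deg(4)=1, deg(5)=3, deg(6)=3)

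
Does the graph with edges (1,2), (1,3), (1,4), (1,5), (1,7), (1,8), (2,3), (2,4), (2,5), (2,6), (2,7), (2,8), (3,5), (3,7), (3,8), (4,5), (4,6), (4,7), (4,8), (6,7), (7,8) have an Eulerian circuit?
No (4 vertices have odd degree: {2, 3, 6, 8}; Eulerian circuit requires 0)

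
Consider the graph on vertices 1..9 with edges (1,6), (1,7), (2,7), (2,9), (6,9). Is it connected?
No, it has 5 components: {1, 2, 6, 7, 9}, {3}, {4}, {5}, {8}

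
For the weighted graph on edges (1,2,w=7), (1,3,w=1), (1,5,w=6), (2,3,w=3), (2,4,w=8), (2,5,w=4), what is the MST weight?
16 (MST edges: (1,3,w=1), (2,3,w=3), (2,4,w=8), (2,5,w=4); sum of weights 1 + 3 + 8 + 4 = 16)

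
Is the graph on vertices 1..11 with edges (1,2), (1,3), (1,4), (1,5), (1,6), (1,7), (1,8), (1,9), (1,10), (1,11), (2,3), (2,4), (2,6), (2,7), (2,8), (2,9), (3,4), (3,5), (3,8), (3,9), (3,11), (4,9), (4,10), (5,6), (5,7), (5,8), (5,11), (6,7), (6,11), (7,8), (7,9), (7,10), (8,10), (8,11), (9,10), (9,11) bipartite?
No (odd cycle of length 3: 10 -> 1 -> 9 -> 10)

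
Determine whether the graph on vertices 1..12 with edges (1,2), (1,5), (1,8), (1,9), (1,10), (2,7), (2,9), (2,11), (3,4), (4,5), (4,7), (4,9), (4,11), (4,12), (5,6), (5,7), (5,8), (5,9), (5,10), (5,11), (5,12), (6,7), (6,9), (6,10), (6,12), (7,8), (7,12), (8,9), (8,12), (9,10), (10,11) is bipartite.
No (odd cycle of length 3: 5 -> 1 -> 8 -> 5)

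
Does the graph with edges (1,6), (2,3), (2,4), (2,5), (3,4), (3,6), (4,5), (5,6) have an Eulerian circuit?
No (6 vertices have odd degree: {1, 2, 3, 4, 5, 6}; Eulerian circuit requires 0)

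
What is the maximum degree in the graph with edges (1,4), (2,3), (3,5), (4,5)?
2 (attained at vertices 3, 4, 5)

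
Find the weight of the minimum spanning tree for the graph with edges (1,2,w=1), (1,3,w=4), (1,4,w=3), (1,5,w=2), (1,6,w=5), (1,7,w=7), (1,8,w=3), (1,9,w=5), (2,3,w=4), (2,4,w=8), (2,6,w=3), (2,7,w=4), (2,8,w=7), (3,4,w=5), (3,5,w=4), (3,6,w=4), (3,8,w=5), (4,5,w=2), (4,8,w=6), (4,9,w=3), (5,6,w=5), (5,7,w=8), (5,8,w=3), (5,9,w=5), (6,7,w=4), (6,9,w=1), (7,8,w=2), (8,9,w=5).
18 (MST edges: (1,2,w=1), (1,3,w=4), (1,5,w=2), (1,8,w=3), (2,6,w=3), (4,5,w=2), (6,9,w=1), (7,8,w=2); sum of weights 1 + 4 + 2 + 3 + 3 + 2 + 1 + 2 = 18)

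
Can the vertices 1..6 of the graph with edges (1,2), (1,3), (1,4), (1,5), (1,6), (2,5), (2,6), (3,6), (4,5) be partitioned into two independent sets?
No (odd cycle of length 3: 4 -> 1 -> 5 -> 4)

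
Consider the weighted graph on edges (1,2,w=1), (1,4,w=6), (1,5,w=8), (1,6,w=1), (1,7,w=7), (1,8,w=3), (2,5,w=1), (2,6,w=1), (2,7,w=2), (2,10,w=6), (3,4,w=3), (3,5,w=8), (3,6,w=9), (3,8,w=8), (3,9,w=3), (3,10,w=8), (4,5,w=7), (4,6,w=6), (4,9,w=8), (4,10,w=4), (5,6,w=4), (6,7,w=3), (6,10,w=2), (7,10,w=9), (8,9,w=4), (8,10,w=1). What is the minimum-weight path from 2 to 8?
4 (path: 2 -> 1 -> 8; weights 1 + 3 = 4)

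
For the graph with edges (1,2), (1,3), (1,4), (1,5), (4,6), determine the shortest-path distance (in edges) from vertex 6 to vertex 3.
3 (path: 6 -> 4 -> 1 -> 3, 3 edges)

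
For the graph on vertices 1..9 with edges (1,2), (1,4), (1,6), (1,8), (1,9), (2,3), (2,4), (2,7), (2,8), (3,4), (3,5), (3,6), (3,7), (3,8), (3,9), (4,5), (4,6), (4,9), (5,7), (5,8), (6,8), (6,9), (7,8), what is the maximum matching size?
4 (matching: (1,6), (2,8), (3,9), (5,7); upper bound floor(n/2) = floor(9/2) = 4)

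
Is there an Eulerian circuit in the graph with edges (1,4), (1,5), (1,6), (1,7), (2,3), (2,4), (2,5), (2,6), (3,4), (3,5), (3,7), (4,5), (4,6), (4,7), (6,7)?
Yes (the graph is connected and all 7 vertices have even degree)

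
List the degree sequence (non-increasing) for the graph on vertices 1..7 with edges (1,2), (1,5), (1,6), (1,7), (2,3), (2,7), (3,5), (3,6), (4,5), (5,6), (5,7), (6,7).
[5, 4, 4, 4, 3, 3, 1] (degrees: deg(1)=4, deg(2)=3, deg(3)=3, deg(4)=1, deg(5)=5, deg(6)=4, deg(7)=4)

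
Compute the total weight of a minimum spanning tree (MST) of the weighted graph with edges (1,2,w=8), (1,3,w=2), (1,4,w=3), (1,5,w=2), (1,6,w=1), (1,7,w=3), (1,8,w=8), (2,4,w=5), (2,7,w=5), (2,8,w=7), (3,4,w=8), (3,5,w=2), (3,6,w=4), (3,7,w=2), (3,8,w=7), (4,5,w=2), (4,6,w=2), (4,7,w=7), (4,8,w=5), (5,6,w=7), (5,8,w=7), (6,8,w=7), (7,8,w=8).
19 (MST edges: (1,3,w=2), (1,5,w=2), (1,6,w=1), (2,4,w=5), (3,7,w=2), (4,5,w=2), (4,8,w=5); sum of weights 2 + 2 + 1 + 5 + 2 + 2 + 5 = 19)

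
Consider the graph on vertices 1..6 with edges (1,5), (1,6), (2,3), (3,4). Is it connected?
No, it has 2 components: {1, 5, 6}, {2, 3, 4}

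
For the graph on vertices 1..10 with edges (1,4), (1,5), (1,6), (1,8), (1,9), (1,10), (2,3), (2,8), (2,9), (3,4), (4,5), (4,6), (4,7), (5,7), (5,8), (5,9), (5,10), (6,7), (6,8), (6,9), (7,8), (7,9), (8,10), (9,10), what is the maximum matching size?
5 (matching: (1,6), (2,3), (4,7), (5,8), (9,10); upper bound floor(n/2) = floor(10/2) = 5)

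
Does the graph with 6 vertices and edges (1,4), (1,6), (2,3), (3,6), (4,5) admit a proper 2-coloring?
Yes. Partition: {1, 3, 5}, {2, 4, 6}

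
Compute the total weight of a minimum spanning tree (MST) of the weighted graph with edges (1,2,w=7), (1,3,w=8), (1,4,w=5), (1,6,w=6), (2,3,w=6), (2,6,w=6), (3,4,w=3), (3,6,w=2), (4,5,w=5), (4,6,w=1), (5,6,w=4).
18 (MST edges: (1,4,w=5), (2,6,w=6), (3,6,w=2), (4,6,w=1), (5,6,w=4); sum of weights 5 + 6 + 2 + 1 + 4 = 18)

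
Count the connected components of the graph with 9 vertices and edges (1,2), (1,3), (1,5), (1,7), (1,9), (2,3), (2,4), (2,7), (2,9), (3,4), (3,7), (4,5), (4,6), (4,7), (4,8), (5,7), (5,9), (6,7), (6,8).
1 (components: {1, 2, 3, 4, 5, 6, 7, 8, 9})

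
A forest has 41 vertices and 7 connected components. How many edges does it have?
34 (Each of the 7 component trees on V_i vertices has V_i - 1 edges; summing gives V - C = 41 - 7 = 34)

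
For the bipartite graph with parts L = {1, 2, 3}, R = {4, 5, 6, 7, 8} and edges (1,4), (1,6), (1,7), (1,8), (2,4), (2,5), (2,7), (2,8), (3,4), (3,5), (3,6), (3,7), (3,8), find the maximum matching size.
3 (matching: (1,8), (2,7), (3,6); upper bound min(|L|,|R|) = min(3,5) = 3)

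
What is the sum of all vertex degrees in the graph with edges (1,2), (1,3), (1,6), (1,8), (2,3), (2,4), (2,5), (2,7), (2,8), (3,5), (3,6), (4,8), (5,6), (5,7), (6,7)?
30 (handshake: sum of degrees = 2|E| = 2 x 15 = 30)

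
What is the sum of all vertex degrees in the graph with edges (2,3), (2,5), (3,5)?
6 (handshake: sum of degrees = 2|E| = 2 x 3 = 6)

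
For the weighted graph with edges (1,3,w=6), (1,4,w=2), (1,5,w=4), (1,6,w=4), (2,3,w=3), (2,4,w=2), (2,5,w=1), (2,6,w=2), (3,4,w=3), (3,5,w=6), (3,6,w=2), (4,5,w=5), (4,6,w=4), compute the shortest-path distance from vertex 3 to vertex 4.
3 (path: 3 -> 4; weights 3 = 3)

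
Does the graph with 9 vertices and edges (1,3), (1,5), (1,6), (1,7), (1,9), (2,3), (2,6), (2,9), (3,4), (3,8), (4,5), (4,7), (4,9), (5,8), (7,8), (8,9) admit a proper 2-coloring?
Yes. Partition: {1, 2, 4, 8}, {3, 5, 6, 7, 9}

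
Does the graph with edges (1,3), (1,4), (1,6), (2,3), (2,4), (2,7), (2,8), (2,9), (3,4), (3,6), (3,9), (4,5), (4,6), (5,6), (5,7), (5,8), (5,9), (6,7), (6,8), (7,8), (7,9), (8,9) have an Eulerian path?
No (8 vertices have odd degree: {1, 2, 3, 4, 5, 7, 8, 9}; Eulerian path requires 0 or 2)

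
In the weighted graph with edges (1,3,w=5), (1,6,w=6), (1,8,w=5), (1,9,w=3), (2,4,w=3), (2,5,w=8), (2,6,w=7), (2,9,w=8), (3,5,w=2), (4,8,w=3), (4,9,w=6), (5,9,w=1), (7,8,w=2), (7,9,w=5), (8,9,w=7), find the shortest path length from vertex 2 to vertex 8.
6 (path: 2 -> 4 -> 8; weights 3 + 3 = 6)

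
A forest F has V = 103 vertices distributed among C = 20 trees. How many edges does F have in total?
83 (Each of the 20 component trees on V_i vertices has V_i - 1 edges; summing gives V - C = 103 - 20 = 83)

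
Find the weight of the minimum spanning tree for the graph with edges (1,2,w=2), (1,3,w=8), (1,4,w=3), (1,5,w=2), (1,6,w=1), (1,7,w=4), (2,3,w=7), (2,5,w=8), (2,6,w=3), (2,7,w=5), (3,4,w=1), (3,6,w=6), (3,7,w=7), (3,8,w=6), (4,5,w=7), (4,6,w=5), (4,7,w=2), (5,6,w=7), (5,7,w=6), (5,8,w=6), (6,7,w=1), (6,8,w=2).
11 (MST edges: (1,2,w=2), (1,5,w=2), (1,6,w=1), (3,4,w=1), (4,7,w=2), (6,7,w=1), (6,8,w=2); sum of weights 2 + 2 + 1 + 1 + 2 + 1 + 2 = 11)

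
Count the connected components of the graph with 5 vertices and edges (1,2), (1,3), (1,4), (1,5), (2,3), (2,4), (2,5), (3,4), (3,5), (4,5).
1 (components: {1, 2, 3, 4, 5})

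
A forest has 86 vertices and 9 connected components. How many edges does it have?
77 (Each of the 9 component trees on V_i vertices has V_i - 1 edges; summing gives V - C = 86 - 9 = 77)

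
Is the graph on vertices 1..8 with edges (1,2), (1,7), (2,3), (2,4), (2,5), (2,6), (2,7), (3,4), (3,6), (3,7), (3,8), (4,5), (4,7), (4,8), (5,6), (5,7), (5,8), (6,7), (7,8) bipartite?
No (odd cycle of length 3: 7 -> 1 -> 2 -> 7)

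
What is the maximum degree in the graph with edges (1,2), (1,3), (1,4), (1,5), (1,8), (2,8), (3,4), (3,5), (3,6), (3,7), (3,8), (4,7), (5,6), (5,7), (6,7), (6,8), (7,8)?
6 (attained at vertex 3)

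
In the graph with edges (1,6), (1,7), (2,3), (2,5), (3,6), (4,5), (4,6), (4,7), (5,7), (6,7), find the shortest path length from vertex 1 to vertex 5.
2 (path: 1 -> 7 -> 5, 2 edges)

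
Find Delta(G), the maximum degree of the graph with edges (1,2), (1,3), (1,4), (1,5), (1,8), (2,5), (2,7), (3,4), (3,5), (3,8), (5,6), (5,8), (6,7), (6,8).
5 (attained at vertices 1, 5)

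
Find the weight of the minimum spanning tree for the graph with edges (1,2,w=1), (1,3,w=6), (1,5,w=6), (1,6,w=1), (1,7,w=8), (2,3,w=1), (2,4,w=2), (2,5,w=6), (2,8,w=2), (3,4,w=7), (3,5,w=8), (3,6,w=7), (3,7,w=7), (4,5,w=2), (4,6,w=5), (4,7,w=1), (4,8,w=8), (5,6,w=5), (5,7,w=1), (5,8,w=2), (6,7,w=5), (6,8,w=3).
9 (MST edges: (1,2,w=1), (1,6,w=1), (2,3,w=1), (2,4,w=2), (2,8,w=2), (4,7,w=1), (5,7,w=1); sum of weights 1 + 1 + 1 + 2 + 2 + 1 + 1 = 9)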